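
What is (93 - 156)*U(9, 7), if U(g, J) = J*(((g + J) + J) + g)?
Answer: -14112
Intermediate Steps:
U(g, J) = J*(2*J + 2*g) (U(g, J) = J*(((J + g) + J) + g) = J*((g + 2*J) + g) = J*(2*J + 2*g))
(93 - 156)*U(9, 7) = (93 - 156)*(2*7*(7 + 9)) = -126*7*16 = -63*224 = -14112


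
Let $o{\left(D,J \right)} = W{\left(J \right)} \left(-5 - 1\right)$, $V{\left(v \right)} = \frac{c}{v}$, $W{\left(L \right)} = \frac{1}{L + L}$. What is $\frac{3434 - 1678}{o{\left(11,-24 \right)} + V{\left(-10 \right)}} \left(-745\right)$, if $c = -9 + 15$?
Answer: $\frac{52328800}{19} \approx 2.7541 \cdot 10^{6}$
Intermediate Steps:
$c = 6$
$W{\left(L \right)} = \frac{1}{2 L}$
$V{\left(v \right)} = \frac{6}{v}$
$o{\left(D,J \right)} = - \frac{3}{J}$ ($o{\left(D,J \right)} = \frac{1}{2 J} \left(-5 - 1\right) = \frac{1}{2 J} \left(-6\right) = - \frac{3}{J}$)
$\frac{3434 - 1678}{o{\left(11,-24 \right)} + V{\left(-10 \right)}} \left(-745\right) = \frac{3434 - 1678}{- \frac{3}{-24} + \frac{6}{-10}} \left(-745\right) = \frac{1756}{\left(-3\right) \left(- \frac{1}{24}\right) + 6 \left(- \frac{1}{10}\right)} \left(-745\right) = \frac{1756}{\frac{1}{8} - \frac{3}{5}} \left(-745\right) = \frac{1756}{- \frac{19}{40}} \left(-745\right) = 1756 \left(- \frac{40}{19}\right) \left(-745\right) = \left(- \frac{70240}{19}\right) \left(-745\right) = \frac{52328800}{19}$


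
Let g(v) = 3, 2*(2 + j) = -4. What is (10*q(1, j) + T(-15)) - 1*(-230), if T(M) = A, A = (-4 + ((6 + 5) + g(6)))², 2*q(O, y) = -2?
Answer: 320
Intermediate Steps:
j = -4 (j = -2 + (½)*(-4) = -2 - 2 = -4)
q(O, y) = -1 (q(O, y) = (½)*(-2) = -1)
A = 100 (A = (-4 + ((6 + 5) + 3))² = (-4 + (11 + 3))² = (-4 + 14)² = 10² = 100)
T(M) = 100
(10*q(1, j) + T(-15)) - 1*(-230) = (10*(-1) + 100) - 1*(-230) = (-10 + 100) + 230 = 90 + 230 = 320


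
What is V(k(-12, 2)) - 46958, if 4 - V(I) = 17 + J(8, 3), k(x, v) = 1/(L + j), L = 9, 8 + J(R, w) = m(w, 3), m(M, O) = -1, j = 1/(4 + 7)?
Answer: -46962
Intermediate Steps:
j = 1/11 ≈ 0.090909
J(R, w) = -9 (J(R, w) = -8 - 1 = -9)
k(x, v) = 11/100 (k(x, v) = 1/(9 + 1/11) = 1/(100/11) = 11/100)
V(I) = -4 (V(I) = 4 - (17 - 9) = 4 - 1*8 = 4 - 8 = -4)
V(k(-12, 2)) - 46958 = -4 - 46958 = -46962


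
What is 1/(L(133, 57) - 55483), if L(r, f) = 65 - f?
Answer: -1/55475 ≈ -1.8026e-5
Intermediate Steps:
1/(L(133, 57) - 55483) = 1/((65 - 1*57) - 55483) = 1/((65 - 57) - 55483) = 1/(8 - 55483) = 1/(-55475) = -1/55475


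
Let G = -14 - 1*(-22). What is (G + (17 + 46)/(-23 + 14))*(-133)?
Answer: -133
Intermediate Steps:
G = 8 (G = -14 + 22 = 8)
(G + (17 + 46)/(-23 + 14))*(-133) = (8 + (17 + 46)/(-23 + 14))*(-133) = (8 + 63/(-9))*(-133) = (8 + 63*(-⅑))*(-133) = (8 - 7)*(-133) = 1*(-133) = -133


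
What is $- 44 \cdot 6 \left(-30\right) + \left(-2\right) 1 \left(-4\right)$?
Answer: $7928$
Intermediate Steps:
$- 44 \cdot 6 \left(-30\right) + \left(-2\right) 1 \left(-4\right) = \left(-44\right) \left(-180\right) - -8 = 7920 + 8 = 7928$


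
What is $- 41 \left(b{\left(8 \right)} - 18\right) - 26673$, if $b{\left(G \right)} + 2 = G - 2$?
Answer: $-26099$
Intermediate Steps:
$b{\left(G \right)} = -4 + G$ ($b{\left(G \right)} = -2 + \left(G - 2\right) = -2 + \left(-2 + G\right) = -4 + G$)
$- 41 \left(b{\left(8 \right)} - 18\right) - 26673 = - 41 \left(\left(-4 + 8\right) - 18\right) - 26673 = - 41 \left(4 - 18\right) - 26673 = \left(-41\right) \left(-14\right) - 26673 = 574 - 26673 = -26099$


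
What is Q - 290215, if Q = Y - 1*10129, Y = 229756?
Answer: -70588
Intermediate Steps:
Q = 219627 (Q = 229756 - 1*10129 = 229756 - 10129 = 219627)
Q - 290215 = 219627 - 290215 = -70588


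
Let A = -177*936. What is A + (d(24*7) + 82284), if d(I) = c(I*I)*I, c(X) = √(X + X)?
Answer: -83388 + 28224*√2 ≈ -43473.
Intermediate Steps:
c(X) = √2*√X (c(X) = √(2*X) = √2*√X)
A = -165672
d(I) = I*√2*√(I²) (d(I) = (√2*√(I*I))*I = (√2*√(I²))*I = I*√2*√(I²))
A + (d(24*7) + 82284) = -165672 + ((24*7)*√2*√((24*7)²) + 82284) = -165672 + (168*√2*√(168²) + 82284) = -165672 + (168*√2*√28224 + 82284) = -165672 + (168*√2*168 + 82284) = -165672 + (28224*√2 + 82284) = -165672 + (82284 + 28224*√2) = -83388 + 28224*√2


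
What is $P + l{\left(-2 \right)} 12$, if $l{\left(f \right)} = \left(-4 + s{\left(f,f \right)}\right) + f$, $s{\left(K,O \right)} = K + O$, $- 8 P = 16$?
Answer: $-122$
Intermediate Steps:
$P = -2$ ($P = \left(- \frac{1}{8}\right) 16 = -2$)
$l{\left(f \right)} = -4 + 3 f$ ($l{\left(f \right)} = \left(-4 + \left(f + f\right)\right) + f = \left(-4 + 2 f\right) + f = -4 + 3 f$)
$P + l{\left(-2 \right)} 12 = -2 + \left(-4 + 3 \left(-2\right)\right) 12 = -2 + \left(-4 - 6\right) 12 = -2 - 120 = -122$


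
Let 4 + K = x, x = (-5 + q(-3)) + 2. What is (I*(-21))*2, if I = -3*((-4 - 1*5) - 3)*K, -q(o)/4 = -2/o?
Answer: 14616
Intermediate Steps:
q(o) = 8/o (q(o) = -(-8)/o = 8/o)
x = -17/3 (x = (-5 + 8/(-3)) + 2 = (-5 + 8*(-⅓)) + 2 = (-5 - 8/3) + 2 = -23/3 + 2 = -17/3 ≈ -5.6667)
K = -29/3 (K = -4 - 17/3 = -29/3 ≈ -9.6667)
I = -348 (I = -3*((-4 - 1*5) - 3)*(-29)/3 = -3*((-4 - 5) - 3)*(-29)/3 = -3*(-9 - 3)*(-29)/3 = -(-36)*(-29)/3 = -3*116 = -348)
(I*(-21))*2 = -348*(-21)*2 = 7308*2 = 14616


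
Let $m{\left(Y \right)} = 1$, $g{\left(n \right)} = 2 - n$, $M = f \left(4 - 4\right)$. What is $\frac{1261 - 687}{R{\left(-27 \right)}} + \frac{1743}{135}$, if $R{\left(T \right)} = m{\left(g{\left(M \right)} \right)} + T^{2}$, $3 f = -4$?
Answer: $\frac{44996}{3285} \approx 13.697$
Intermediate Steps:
$f = - \frac{4}{3}$ ($f = \frac{1}{3} \left(-4\right) = - \frac{4}{3} \approx -1.3333$)
$M = 0$ ($M = - \frac{4 \left(4 - 4\right)}{3} = \left(- \frac{4}{3}\right) 0 = 0$)
$R{\left(T \right)} = 1 + T^{2}$
$\frac{1261 - 687}{R{\left(-27 \right)}} + \frac{1743}{135} = \frac{1261 - 687}{1 + \left(-27\right)^{2}} + \frac{1743}{135} = \frac{574}{1 + 729} + 1743 \cdot \frac{1}{135} = \frac{574}{730} + \frac{581}{45} = 574 \cdot \frac{1}{730} + \frac{581}{45} = \frac{287}{365} + \frac{581}{45} = \frac{44996}{3285}$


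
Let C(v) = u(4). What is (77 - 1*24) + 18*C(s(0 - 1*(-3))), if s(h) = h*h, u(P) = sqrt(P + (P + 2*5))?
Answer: 53 + 54*sqrt(2) ≈ 129.37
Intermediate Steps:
u(P) = sqrt(10 + 2*P) (u(P) = sqrt(P + (P + 10)) = sqrt(P + (10 + P)) = sqrt(10 + 2*P))
s(h) = h**2
C(v) = 3*sqrt(2) (C(v) = sqrt(10 + 2*4) = sqrt(10 + 8) = sqrt(18) = 3*sqrt(2))
(77 - 1*24) + 18*C(s(0 - 1*(-3))) = (77 - 1*24) + 18*(3*sqrt(2)) = (77 - 24) + 54*sqrt(2) = 53 + 54*sqrt(2)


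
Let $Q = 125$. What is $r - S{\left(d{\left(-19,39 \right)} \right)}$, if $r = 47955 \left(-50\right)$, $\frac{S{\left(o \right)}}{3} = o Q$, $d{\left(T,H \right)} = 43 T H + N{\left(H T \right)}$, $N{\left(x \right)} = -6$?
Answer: $9553125$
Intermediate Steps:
$d{\left(T,H \right)} = -6 + 43 H T$ ($d{\left(T,H \right)} = 43 T H - 6 = 43 H T - 6 = -6 + 43 H T$)
$S{\left(o \right)} = 375 o$ ($S{\left(o \right)} = 3 o 125 = 3 \cdot 125 o = 375 o$)
$r = -2397750$
$r - S{\left(d{\left(-19,39 \right)} \right)} = -2397750 - 375 \left(-6 + 43 \cdot 39 \left(-19\right)\right) = -2397750 - 375 \left(-6 - 31863\right) = -2397750 - 375 \left(-31869\right) = -2397750 - -11950875 = -2397750 + 11950875 = 9553125$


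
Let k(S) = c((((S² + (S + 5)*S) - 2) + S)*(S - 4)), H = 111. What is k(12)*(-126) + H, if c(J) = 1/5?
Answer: 429/5 ≈ 85.800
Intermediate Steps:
c(J) = ⅕
k(S) = ⅕
k(12)*(-126) + H = (⅕)*(-126) + 111 = -126/5 + 111 = 429/5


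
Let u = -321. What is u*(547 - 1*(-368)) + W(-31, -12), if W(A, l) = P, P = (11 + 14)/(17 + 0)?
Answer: -4993130/17 ≈ -2.9371e+5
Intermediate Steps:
P = 25/17 ≈ 1.4706
W(A, l) = 25/17
u*(547 - 1*(-368)) + W(-31, -12) = -321*(547 - 1*(-368)) + 25/17 = -321*(547 + 368) + 25/17 = -321*915 + 25/17 = -293715 + 25/17 = -4993130/17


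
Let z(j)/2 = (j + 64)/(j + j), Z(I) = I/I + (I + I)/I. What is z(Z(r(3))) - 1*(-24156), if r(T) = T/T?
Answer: 72535/3 ≈ 24178.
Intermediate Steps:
r(T) = 1
Z(I) = 3 (Z(I) = 1 + (2*I)/I = 1 + 2 = 3)
z(j) = (64 + j)/j (z(j) = 2*((j + 64)/(j + j)) = 2*((64 + j)/((2*j))) = 2*((64 + j)*(1/(2*j))) = 2*((64 + j)/(2*j)) = (64 + j)/j)
z(Z(r(3))) - 1*(-24156) = (64 + 3)/3 - 1*(-24156) = (1/3)*67 + 24156 = 67/3 + 24156 = 72535/3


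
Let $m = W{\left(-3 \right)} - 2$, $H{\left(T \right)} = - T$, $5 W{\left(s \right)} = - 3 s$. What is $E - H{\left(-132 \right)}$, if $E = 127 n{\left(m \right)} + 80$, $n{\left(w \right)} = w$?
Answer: $- \frac{387}{5} \approx -77.4$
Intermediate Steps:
$W{\left(s \right)} = - \frac{3 s}{5}$ ($W{\left(s \right)} = \frac{\left(-3\right) s}{5} = - \frac{3 s}{5}$)
$m = - \frac{1}{5}$ ($m = \left(- \frac{3}{5}\right) \left(-3\right) - 2 = \frac{9}{5} - 2 = - \frac{1}{5} \approx -0.2$)
$E = \frac{273}{5}$ ($E = 127 \left(- \frac{1}{5}\right) + 80 = - \frac{127}{5} + 80 = \frac{273}{5} \approx 54.6$)
$E - H{\left(-132 \right)} = \frac{273}{5} - \left(-1\right) \left(-132\right) = \frac{273}{5} - 132 = - \frac{387}{5}$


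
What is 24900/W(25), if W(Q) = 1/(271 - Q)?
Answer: 6125400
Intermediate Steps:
24900/W(25) = 24900/((-1/(-271 + 25))) = 24900/((-1/(-246))) = 24900/((-1*(-1/246))) = 24900/(1/246) = 24900*246 = 6125400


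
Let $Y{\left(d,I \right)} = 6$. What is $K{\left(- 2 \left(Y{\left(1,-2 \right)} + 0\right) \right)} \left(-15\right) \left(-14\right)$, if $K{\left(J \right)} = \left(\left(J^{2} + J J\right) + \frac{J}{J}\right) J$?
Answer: $-728280$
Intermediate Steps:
$K{\left(J \right)} = J \left(1 + 2 J^{2}\right)$ ($K{\left(J \right)} = \left(\left(J^{2} + J^{2}\right) + 1\right) J = \left(2 J^{2} + 1\right) J = \left(1 + 2 J^{2}\right) J = J \left(1 + 2 J^{2}\right)$)
$K{\left(- 2 \left(Y{\left(1,-2 \right)} + 0\right) \right)} \left(-15\right) \left(-14\right) = \left(- 2 \left(6 + 0\right) + 2 \left(- 2 \left(6 + 0\right)\right)^{3}\right) \left(-15\right) \left(-14\right) = \left(\left(-2\right) 6 + 2 \left(\left(-2\right) 6\right)^{3}\right) \left(-15\right) \left(-14\right) = \left(-12 + 2 \left(-12\right)^{3}\right) \left(-15\right) \left(-14\right) = \left(-12 + 2 \left(-1728\right)\right) \left(-15\right) \left(-14\right) = \left(-12 - 3456\right) \left(-15\right) \left(-14\right) = \left(-3468\right) \left(-15\right) \left(-14\right) = 52020 \left(-14\right) = -728280$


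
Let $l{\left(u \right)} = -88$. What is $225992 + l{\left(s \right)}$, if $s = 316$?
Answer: $225904$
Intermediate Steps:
$225992 + l{\left(s \right)} = 225992 - 88 = 225904$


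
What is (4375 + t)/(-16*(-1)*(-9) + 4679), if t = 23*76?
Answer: 6123/4535 ≈ 1.3502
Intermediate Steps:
t = 1748
(4375 + t)/(-16*(-1)*(-9) + 4679) = (4375 + 1748)/(-16*(-1)*(-9) + 4679) = 6123/(16*(-9) + 4679) = 6123/(-144 + 4679) = 6123/4535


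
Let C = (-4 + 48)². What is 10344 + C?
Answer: 12280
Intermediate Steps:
C = 1936 (C = 44² = 1936)
10344 + C = 10344 + 1936 = 12280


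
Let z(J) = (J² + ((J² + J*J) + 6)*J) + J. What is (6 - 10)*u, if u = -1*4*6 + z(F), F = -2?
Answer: 200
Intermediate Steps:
z(J) = J + J² + J*(6 + 2*J²) (z(J) = (J² + ((J² + J²) + 6)*J) + J = (J² + (2*J² + 6)*J) + J = (J² + (6 + 2*J²)*J) + J = (J² + J*(6 + 2*J²)) + J = J + J² + J*(6 + 2*J²))
u = -50 (u = -1*4*6 - 2*(7 - 2 + 2*(-2)²) = -4*6 - 2*(7 - 2 + 2*4) = -24 - 2*(7 - 2 + 8) = -24 - 2*13 = -24 - 26 = -50)
(6 - 10)*u = (6 - 10)*(-50) = -4*(-50) = 200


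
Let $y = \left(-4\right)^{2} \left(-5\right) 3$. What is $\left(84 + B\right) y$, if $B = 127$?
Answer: $-50640$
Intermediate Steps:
$y = -240$ ($y = 16 \left(-5\right) 3 = \left(-80\right) 3 = -240$)
$\left(84 + B\right) y = \left(84 + 127\right) \left(-240\right) = 211 \left(-240\right) = -50640$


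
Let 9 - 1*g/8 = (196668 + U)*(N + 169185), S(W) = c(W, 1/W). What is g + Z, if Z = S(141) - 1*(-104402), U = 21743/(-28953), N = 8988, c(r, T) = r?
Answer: -901809531671281/3217 ≈ -2.8033e+11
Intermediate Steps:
S(W) = W
U = -21743/28953 (U = 21743*(-1/28953) = -21743/28953 ≈ -0.75098)
g = -901809867986112/3217 (g = 72 - 8*(196668 - 21743/28953)*(8988 + 169185) = 72 - 45552854888*178173/28953 = 72 - 8*112726233527217/3217 = 72 - 901809868217736/3217 = -901809867986112/3217 ≈ -2.8033e+11)
Z = 104543 (Z = 141 - 1*(-104402) = 141 + 104402 = 104543)
g + Z = -901809867986112/3217 + 104543 = -901809531671281/3217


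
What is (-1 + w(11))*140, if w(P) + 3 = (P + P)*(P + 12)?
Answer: 70280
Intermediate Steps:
w(P) = -3 + 2*P*(12 + P) (w(P) = -3 + (P + P)*(P + 12) = -3 + (2*P)*(12 + P) = -3 + 2*P*(12 + P))
(-1 + w(11))*140 = (-1 + (-3 + 2*11² + 24*11))*140 = (-1 + (-3 + 2*121 + 264))*140 = (-1 + (-3 + 242 + 264))*140 = (-1 + 503)*140 = 502*140 = 70280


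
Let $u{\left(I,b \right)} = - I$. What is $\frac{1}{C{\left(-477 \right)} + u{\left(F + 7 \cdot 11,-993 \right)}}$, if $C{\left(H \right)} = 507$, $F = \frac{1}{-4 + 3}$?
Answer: $\frac{1}{431} \approx 0.0023202$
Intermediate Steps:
$F = -1$ ($F = \frac{1}{-1} = -1$)
$\frac{1}{C{\left(-477 \right)} + u{\left(F + 7 \cdot 11,-993 \right)}} = \frac{1}{507 - \left(-1 + 7 \cdot 11\right)} = \frac{1}{507 - \left(-1 + 77\right)} = \frac{1}{507 - 76} = \frac{1}{431}$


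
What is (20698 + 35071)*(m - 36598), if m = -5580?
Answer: -2352224882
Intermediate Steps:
(20698 + 35071)*(m - 36598) = (20698 + 35071)*(-5580 - 36598) = 55769*(-42178) = -2352224882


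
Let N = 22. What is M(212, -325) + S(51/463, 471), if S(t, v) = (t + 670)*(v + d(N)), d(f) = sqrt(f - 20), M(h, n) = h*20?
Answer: 148096051/463 + 310261*sqrt(2)/463 ≈ 3.2081e+5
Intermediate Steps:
M(h, n) = 20*h
d(f) = sqrt(-20 + f)
S(t, v) = (670 + t)*(v + sqrt(2)) (S(t, v) = (t + 670)*(v + sqrt(-20 + 22)) = (670 + t)*(v + sqrt(2)))
M(212, -325) + S(51/463, 471) = 20*212 + (670*471 + 670*sqrt(2) + (51/463)*471 + (51/463)*sqrt(2)) = 4240 + (315570 + 670*sqrt(2) + (51*(1/463))*471 + (51*(1/463))*sqrt(2)) = 4240 + (315570 + 670*sqrt(2) + (51/463)*471 + 51*sqrt(2)/463) = 4240 + (315570 + 670*sqrt(2) + 24021/463 + 51*sqrt(2)/463) = 4240 + (146132931/463 + 310261*sqrt(2)/463) = 148096051/463 + 310261*sqrt(2)/463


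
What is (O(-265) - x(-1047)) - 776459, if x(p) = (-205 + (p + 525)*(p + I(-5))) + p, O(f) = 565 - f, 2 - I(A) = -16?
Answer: -1311515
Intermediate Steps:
I(A) = 18 (I(A) = 2 - 1*(-16) = 2 + 16 = 18)
x(p) = -205 + p + (18 + p)*(525 + p) (x(p) = (-205 + (p + 525)*(p + 18)) + p = (-205 + (525 + p)*(18 + p)) + p = (-205 + (18 + p)*(525 + p)) + p = -205 + p + (18 + p)*(525 + p))
(O(-265) - x(-1047)) - 776459 = ((565 - 1*(-265)) - (9245 + (-1047)**2 + 544*(-1047))) - 776459 = ((565 + 265) - (9245 + 1096209 - 569568)) - 776459 = (830 - 1*535886) - 776459 = (830 - 535886) - 776459 = -535056 - 776459 = -1311515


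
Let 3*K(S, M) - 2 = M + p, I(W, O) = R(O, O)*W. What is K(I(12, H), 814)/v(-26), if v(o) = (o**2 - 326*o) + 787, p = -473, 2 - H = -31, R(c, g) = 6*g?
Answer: 343/29817 ≈ 0.011504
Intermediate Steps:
H = 33 (H = 2 - 1*(-31) = 2 + 31 = 33)
I(W, O) = 6*O*W (I(W, O) = (6*O)*W = 6*O*W)
K(S, M) = -157 + M/3 (K(S, M) = 2/3 + (M - 473)/3 = 2/3 + (-473 + M)/3 = 2/3 + (-473/3 + M/3) = -157 + M/3)
v(o) = 787 + o**2 - 326*o
K(I(12, H), 814)/v(-26) = (-157 + (1/3)*814)/(787 + (-26)**2 - 326*(-26)) = (-157 + 814/3)/(787 + 676 + 8476) = (343/3)/9939 = (343/3)*(1/9939) = 343/29817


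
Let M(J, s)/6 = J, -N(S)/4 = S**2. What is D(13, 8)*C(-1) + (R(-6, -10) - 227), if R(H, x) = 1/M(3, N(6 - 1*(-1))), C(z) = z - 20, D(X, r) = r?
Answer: -7109/18 ≈ -394.94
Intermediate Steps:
N(S) = -4*S**2
C(z) = -20 + z
M(J, s) = 6*J
R(H, x) = 1/18 (R(H, x) = 1/(6*3) = 1/18)
D(13, 8)*C(-1) + (R(-6, -10) - 227) = 8*(-20 - 1) + (1/18 - 227) = 8*(-21) - 4085/18 = -168 - 4085/18 = -7109/18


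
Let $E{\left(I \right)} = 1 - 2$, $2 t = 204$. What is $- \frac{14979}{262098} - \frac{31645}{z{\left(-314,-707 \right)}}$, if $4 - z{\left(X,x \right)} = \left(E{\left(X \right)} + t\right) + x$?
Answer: $- \frac{138387140}{2664663} \approx -51.934$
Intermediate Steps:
$t = 102$ ($t = \frac{1}{2} \cdot 204 = 102$)
$E{\left(I \right)} = -1$
$z{\left(X,x \right)} = -97 - x$ ($z{\left(X,x \right)} = 4 - \left(\left(-1 + 102\right) + x\right) = 4 - \left(101 + x\right) = -97 - x$)
$- \frac{14979}{262098} - \frac{31645}{z{\left(-314,-707 \right)}} = - \frac{14979}{262098} - \frac{31645}{-97 - -707} = \left(-14979\right) \frac{1}{262098} - \frac{31645}{-97 + 707} = - \frac{4993}{87366} - \frac{31645}{610} = - \frac{4993}{87366} - \frac{6329}{122} = - \frac{138387140}{2664663}$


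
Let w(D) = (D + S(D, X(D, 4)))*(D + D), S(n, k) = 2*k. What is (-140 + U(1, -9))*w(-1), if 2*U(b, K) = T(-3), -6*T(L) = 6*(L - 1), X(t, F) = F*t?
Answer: -2484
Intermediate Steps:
T(L) = 1 - L (T(L) = -(L - 1) = -(-1 + L) = -(-6 + 6*L)/6 = 1 - L)
U(b, K) = 2 (U(b, K) = (1 - 1*(-3))/2 = (1 + 3)/2 = (1/2)*4 = 2)
w(D) = 18*D**2 (w(D) = (D + 2*(4*D))*(D + D) = (D + 8*D)*(2*D) = (9*D)*(2*D) = 18*D**2)
(-140 + U(1, -9))*w(-1) = (-140 + 2)*(18*(-1)**2) = -2484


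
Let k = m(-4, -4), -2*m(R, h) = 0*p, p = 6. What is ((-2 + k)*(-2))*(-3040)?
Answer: -12160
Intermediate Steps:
m(R, h) = 0 (m(R, h) = -0*6 = -½*0 = 0)
k = 0
((-2 + k)*(-2))*(-3040) = ((-2 + 0)*(-2))*(-3040) = -2*(-2)*(-3040) = 4*(-3040) = -12160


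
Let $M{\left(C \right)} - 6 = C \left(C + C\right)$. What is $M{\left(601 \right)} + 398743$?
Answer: $1121151$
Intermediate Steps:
$M{\left(C \right)} = 6 + 2 C^{2}$ ($M{\left(C \right)} = 6 + C \left(C + C\right) = 6 + C 2 C = 6 + 2 C^{2}$)
$M{\left(601 \right)} + 398743 = \left(6 + 2 \cdot 601^{2}\right) + 398743 = \left(6 + 2 \cdot 361201\right) + 398743 = \left(6 + 722402\right) + 398743 = 722408 + 398743 = 1121151$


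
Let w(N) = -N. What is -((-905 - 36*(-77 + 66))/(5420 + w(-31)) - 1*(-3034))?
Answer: -16537825/5451 ≈ -3033.9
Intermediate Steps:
-((-905 - 36*(-77 + 66))/(5420 + w(-31)) - 1*(-3034)) = -((-905 - 36*(-77 + 66))/(5420 - 1*(-31)) - 1*(-3034)) = -((-905 - 36*(-11))/(5420 + 31) + 3034) = -((-905 + 396)/5451 + 3034) = -(-509*1/5451 + 3034) = -(-509/5451 + 3034) = -1*16537825/5451 = -16537825/5451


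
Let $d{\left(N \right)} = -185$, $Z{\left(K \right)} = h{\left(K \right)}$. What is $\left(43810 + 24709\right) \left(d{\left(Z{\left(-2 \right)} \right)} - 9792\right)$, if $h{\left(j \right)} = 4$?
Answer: $-683614063$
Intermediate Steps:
$Z{\left(K \right)} = 4$
$\left(43810 + 24709\right) \left(d{\left(Z{\left(-2 \right)} \right)} - 9792\right) = \left(43810 + 24709\right) \left(-185 - 9792\right) = 68519 \left(-9977\right) = -683614063$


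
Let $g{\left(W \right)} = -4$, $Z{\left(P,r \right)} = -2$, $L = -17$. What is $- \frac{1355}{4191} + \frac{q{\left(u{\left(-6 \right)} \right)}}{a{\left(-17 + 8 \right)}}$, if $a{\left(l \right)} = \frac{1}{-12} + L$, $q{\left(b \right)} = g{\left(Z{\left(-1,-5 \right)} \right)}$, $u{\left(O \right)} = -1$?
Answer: $- \frac{76607}{859155} \approx -0.089166$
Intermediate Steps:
$q{\left(b \right)} = -4$
$a{\left(l \right)} = - \frac{205}{12}$ ($a{\left(l \right)} = \frac{1}{-12} - 17 = - \frac{1}{12} - 17 = - \frac{205}{12}$)
$- \frac{1355}{4191} + \frac{q{\left(u{\left(-6 \right)} \right)}}{a{\left(-17 + 8 \right)}} = - \frac{1355}{4191} - \frac{4}{- \frac{205}{12}} = \left(-1355\right) \frac{1}{4191} - - \frac{48}{205} = - \frac{1355}{4191} + \frac{48}{205} = - \frac{76607}{859155}$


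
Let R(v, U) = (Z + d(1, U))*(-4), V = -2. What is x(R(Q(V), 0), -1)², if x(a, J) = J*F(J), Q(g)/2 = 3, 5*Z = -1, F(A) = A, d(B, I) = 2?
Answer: 1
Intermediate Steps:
Z = -⅕ (Z = (⅕)*(-1) = -⅕ ≈ -0.20000)
Q(g) = 6 (Q(g) = 2*3 = 6)
R(v, U) = -36/5 (R(v, U) = (-⅕ + 2)*(-4) = (9/5)*(-4) = -36/5)
x(a, J) = J² (x(a, J) = J*J = J²)
x(R(Q(V), 0), -1)² = ((-1)²)² = 1² = 1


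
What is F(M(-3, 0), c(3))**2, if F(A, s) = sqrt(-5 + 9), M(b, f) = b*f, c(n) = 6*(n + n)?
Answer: 4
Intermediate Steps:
c(n) = 12*n (c(n) = 6*(2*n) = 12*n)
F(A, s) = 2 (F(A, s) = sqrt(4) = 2)
F(M(-3, 0), c(3))**2 = 2**2 = 4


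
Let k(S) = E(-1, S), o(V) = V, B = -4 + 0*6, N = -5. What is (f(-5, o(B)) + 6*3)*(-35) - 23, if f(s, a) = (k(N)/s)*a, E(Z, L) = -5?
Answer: -513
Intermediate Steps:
B = -4 (B = -4 + 0 = -4)
k(S) = -5
f(s, a) = -5*a/s (f(s, a) = (-5/s)*a = -5*a/s)
(f(-5, o(B)) + 6*3)*(-35) - 23 = (-5*(-4)/(-5) + 6*3)*(-35) - 23 = (-5*(-4)*(-1/5) + 18)*(-35) - 23 = (-4 + 18)*(-35) - 23 = 14*(-35) - 23 = -490 - 23 = -513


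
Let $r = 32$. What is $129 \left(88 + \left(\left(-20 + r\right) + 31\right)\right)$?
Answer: $16899$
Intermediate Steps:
$129 \left(88 + \left(\left(-20 + r\right) + 31\right)\right) = 129 \left(88 + \left(\left(-20 + 32\right) + 31\right)\right) = 129 \left(88 + \left(12 + 31\right)\right) = 129 \left(88 + 43\right) = 129 \cdot 131 = 16899$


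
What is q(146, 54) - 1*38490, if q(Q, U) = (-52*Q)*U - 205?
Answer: -448663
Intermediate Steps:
q(Q, U) = -205 - 52*Q*U (q(Q, U) = -52*Q*U - 205 = -205 - 52*Q*U)
q(146, 54) - 1*38490 = (-205 - 52*146*54) - 1*38490 = (-205 - 409968) - 38490 = -410173 - 38490 = -448663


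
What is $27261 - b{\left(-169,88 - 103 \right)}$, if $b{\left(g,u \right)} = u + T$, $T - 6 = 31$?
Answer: $27239$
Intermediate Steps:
$T = 37$ ($T = 6 + 31 = 37$)
$b{\left(g,u \right)} = 37 + u$ ($b{\left(g,u \right)} = u + 37 = 37 + u$)
$27261 - b{\left(-169,88 - 103 \right)} = 27261 - \left(37 + \left(88 - 103\right)\right) = 27261 - \left(37 - 15\right) = 27261 - 22 = 27239$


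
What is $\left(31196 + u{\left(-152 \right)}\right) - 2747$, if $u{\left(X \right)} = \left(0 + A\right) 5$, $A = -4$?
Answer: $28429$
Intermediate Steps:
$u{\left(X \right)} = -20$ ($u{\left(X \right)} = \left(0 - 4\right) 5 = \left(-4\right) 5 = -20$)
$\left(31196 + u{\left(-152 \right)}\right) - 2747 = \left(31196 - 20\right) - 2747 = 31176 - 2747 = 28429$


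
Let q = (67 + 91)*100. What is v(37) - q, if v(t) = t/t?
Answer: -15799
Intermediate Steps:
v(t) = 1
q = 15800 (q = 158*100 = 15800)
v(37) - q = 1 - 1*15800 = 1 - 15800 = -15799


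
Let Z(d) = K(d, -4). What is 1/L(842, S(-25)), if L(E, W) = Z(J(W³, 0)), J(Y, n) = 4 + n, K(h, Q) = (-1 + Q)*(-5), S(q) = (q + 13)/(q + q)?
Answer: 1/25 ≈ 0.040000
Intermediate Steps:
S(q) = (13 + q)/(2*q) (S(q) = (13 + q)/((2*q)) = (13 + q)*(1/(2*q)) = (13 + q)/(2*q))
K(h, Q) = 5 - 5*Q
Z(d) = 25 (Z(d) = 5 - 5*(-4) = 5 + 20 = 25)
L(E, W) = 25
1/L(842, S(-25)) = 1/25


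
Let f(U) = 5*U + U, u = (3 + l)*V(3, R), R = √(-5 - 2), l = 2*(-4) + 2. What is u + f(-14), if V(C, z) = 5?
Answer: -99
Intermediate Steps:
l = -6 (l = -8 + 2 = -6)
R = I*√7 (R = √(-7) = I*√7 ≈ 2.6458*I)
u = -15 (u = (3 - 6)*5 = -3*5 = -15)
f(U) = 6*U
u + f(-14) = -15 + 6*(-14) = -15 - 84 = -99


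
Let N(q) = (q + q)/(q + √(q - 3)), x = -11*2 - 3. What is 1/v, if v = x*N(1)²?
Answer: 1/100 - I*√2/50 ≈ 0.01 - 0.028284*I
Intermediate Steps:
x = -25 (x = -22 - 3 = -25)
N(q) = 2*q/(q + √(-3 + q)) (N(q) = (2*q)/(q + √(-3 + q)) = 2*q/(q + √(-3 + q)))
v = -100/(1 + I*√2)² (v = -25*4/(1 + √(-3 + 1))² = -25*4/(1 + √(-2))² = -25*4/(1 + I*√2)² = -100/(1 + I*√2)² ≈ 11.111 + 31.427*I)
1/v = 1/(100*I/(I + 2*√2)) = -I*(I + 2*√2)/100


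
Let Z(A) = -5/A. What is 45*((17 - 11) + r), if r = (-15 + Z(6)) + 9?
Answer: -75/2 ≈ -37.500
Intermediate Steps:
r = -41/6 (r = (-15 - 5/6) + 9 = (-15 - 5*⅙) + 9 = (-15 - ⅚) + 9 = -95/6 + 9 = -41/6 ≈ -6.8333)
45*((17 - 11) + r) = 45*((17 - 11) - 41/6) = 45*(6 - 41/6) = 45*(-⅚) = -75/2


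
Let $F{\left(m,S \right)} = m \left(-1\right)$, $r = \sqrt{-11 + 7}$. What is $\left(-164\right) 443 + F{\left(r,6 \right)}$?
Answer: $-72652 - 2 i \approx -72652.0 - 2.0 i$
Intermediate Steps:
$r = 2 i$ ($r = \sqrt{-4} = 2 i \approx 2.0 i$)
$F{\left(m,S \right)} = - m$
$\left(-164\right) 443 + F{\left(r,6 \right)} = \left(-164\right) 443 - 2 i = -72652 - 2 i$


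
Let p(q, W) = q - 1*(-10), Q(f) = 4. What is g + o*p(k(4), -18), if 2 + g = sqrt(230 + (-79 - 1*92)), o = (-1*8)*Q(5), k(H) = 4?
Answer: -450 + sqrt(59) ≈ -442.32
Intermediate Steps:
p(q, W) = 10 + q (p(q, W) = q + 10 = 10 + q)
o = -32 (o = -1*8*4 = -8*4 = -32)
g = -2 + sqrt(59) (g = -2 + sqrt(230 + (-79 - 1*92)) = -2 + sqrt(230 + (-79 - 92)) = -2 + sqrt(230 - 171) = -2 + sqrt(59) ≈ 5.6811)
g + o*p(k(4), -18) = (-2 + sqrt(59)) - 32*(10 + 4) = (-2 + sqrt(59)) - 32*14 = (-2 + sqrt(59)) - 448 = -450 + sqrt(59)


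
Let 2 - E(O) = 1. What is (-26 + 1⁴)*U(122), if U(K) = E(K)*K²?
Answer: -372100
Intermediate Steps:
E(O) = 1 (E(O) = 2 - 1*1 = 2 - 1 = 1)
U(K) = K² (U(K) = 1*K² = K²)
(-26 + 1⁴)*U(122) = (-26 + 1⁴)*122² = (-26 + 1)*14884 = -25*14884 = -372100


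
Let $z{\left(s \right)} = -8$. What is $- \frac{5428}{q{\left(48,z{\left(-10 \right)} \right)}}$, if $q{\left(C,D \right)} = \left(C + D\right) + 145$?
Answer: $- \frac{5428}{185} \approx -29.341$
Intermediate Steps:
$q{\left(C,D \right)} = 145 + C + D$
$- \frac{5428}{q{\left(48,z{\left(-10 \right)} \right)}} = - \frac{5428}{145 + 48 - 8} = - \frac{5428}{185}$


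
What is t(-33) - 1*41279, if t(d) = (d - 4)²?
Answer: -39910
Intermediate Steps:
t(d) = (-4 + d)²
t(-33) - 1*41279 = (-4 - 33)² - 1*41279 = (-37)² - 41279 = 1369 - 41279 = -39910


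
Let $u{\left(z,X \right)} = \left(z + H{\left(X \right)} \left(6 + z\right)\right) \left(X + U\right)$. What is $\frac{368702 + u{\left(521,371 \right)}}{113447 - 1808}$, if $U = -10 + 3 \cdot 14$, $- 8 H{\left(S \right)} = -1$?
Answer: $\frac{4841701}{893112} \approx 5.4212$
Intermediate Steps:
$H{\left(S \right)} = \frac{1}{8}$ ($H{\left(S \right)} = \left(- \frac{1}{8}\right) \left(-1\right) = \frac{1}{8}$)
$U = 32$ ($U = -10 + 42 = 32$)
$u{\left(z,X \right)} = \left(32 + X\right) \left(\frac{3}{4} + \frac{9 z}{8}\right)$ ($u{\left(z,X \right)} = \left(z + \frac{6 + z}{8}\right) \left(X + 32\right) = \left(z + \left(\frac{3}{4} + \frac{z}{8}\right)\right) \left(32 + X\right) = \left(\frac{3}{4} + \frac{9 z}{8}\right) \left(32 + X\right) = \left(32 + X\right) \left(\frac{3}{4} + \frac{9 z}{8}\right)$)
$\frac{368702 + u{\left(521,371 \right)}}{113447 - 1808} = \frac{368702 + \left(24 + 36 \cdot 521 + \frac{3}{4} \cdot 371 + \frac{9}{8} \cdot 371 \cdot 521\right)}{113447 - 1808} = \frac{368702 + \left(24 + 18756 + \frac{1113}{4} + \frac{1739619}{8}\right)}{111639} = \left(368702 + \frac{1892085}{8}\right) \frac{1}{111639} = \frac{4841701}{8} \cdot \frac{1}{111639} = \frac{4841701}{893112}$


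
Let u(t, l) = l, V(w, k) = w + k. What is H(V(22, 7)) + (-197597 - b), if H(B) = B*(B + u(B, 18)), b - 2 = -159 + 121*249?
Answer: -226206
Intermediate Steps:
V(w, k) = k + w
b = 29972 (b = 2 + (-159 + 121*249) = 2 + (-159 + 30129) = 2 + 29970 = 29972)
H(B) = B*(18 + B) (H(B) = B*(B + 18) = B*(18 + B))
H(V(22, 7)) + (-197597 - b) = (7 + 22)*(18 + (7 + 22)) + (-197597 - 1*29972) = 29*(18 + 29) + (-197597 - 29972) = 29*47 - 227569 = 1363 - 227569 = -226206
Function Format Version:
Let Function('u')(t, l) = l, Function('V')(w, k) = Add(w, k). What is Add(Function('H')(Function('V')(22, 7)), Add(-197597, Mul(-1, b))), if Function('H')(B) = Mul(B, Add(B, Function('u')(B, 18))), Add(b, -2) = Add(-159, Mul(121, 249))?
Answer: -226206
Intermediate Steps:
Function('V')(w, k) = Add(k, w)
b = 29972 (b = Add(2, Add(-159, Mul(121, 249))) = Add(2, Add(-159, 30129)) = Add(2, 29970) = 29972)
Function('H')(B) = Mul(B, Add(18, B)) (Function('H')(B) = Mul(B, Add(B, 18)) = Mul(B, Add(18, B)))
Add(Function('H')(Function('V')(22, 7)), Add(-197597, Mul(-1, b))) = Add(Mul(Add(7, 22), Add(18, Add(7, 22))), Add(-197597, Mul(-1, 29972))) = Add(Mul(29, Add(18, 29)), Add(-197597, -29972)) = Add(Mul(29, 47), -227569) = Add(1363, -227569) = -226206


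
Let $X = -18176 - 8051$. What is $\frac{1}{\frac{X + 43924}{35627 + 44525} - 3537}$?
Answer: $- \frac{80152}{283479927} \approx -0.00028274$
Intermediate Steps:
$X = -26227$
$\frac{1}{\frac{X + 43924}{35627 + 44525} - 3537} = \frac{1}{\frac{-26227 + 43924}{35627 + 44525} - 3537} = \frac{1}{\frac{17697}{80152} - 3537} = \frac{1}{- \frac{283479927}{80152}} = - \frac{80152}{283479927}$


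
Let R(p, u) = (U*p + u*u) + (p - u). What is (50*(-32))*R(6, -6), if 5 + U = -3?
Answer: 0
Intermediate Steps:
U = -8 (U = -5 - 3 = -8)
R(p, u) = u**2 - u - 7*p (R(p, u) = (-8*p + u*u) + (p - u) = (-8*p + u**2) + (p - u) = (u**2 - 8*p) + (p - u) = u**2 - u - 7*p)
(50*(-32))*R(6, -6) = (50*(-32))*((-6)**2 - 1*(-6) - 7*6) = -1600*(36 + 6 - 42) = -1600*0 = 0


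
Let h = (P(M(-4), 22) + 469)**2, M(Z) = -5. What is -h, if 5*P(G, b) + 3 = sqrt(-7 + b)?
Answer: -(2342 + sqrt(15))**2/25 ≈ -2.2012e+5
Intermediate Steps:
P(G, b) = -3/5 + sqrt(-7 + b)/5
h = (2342/5 + sqrt(15)/5)**2 (h = ((-3/5 + sqrt(-7 + 22)/5) + 469)**2 = ((-3/5 + sqrt(15)/5) + 469)**2 = (2342/5 + sqrt(15)/5)**2 ≈ 2.2012e+5)
-h = -(2342 + sqrt(15))**2/25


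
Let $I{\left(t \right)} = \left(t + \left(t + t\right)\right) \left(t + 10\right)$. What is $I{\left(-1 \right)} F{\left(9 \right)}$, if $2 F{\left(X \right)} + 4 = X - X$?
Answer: $54$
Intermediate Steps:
$F{\left(X \right)} = -2$ ($F{\left(X \right)} = -2 + \frac{X - X}{2} = -2 + \frac{1}{2} \cdot 0 = -2 + 0 = -2$)
$I{\left(t \right)} = 3 t \left(10 + t\right)$ ($I{\left(t \right)} = \left(t + 2 t\right) \left(10 + t\right) = 3 t \left(10 + t\right)$)
$I{\left(-1 \right)} F{\left(9 \right)} = 3 \left(-1\right) \left(10 - 1\right) \left(-2\right) = 3 \left(-1\right) 9 \left(-2\right) = \left(-27\right) \left(-2\right) = 54$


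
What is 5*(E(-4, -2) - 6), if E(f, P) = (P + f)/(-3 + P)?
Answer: -24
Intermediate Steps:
E(f, P) = (P + f)/(-3 + P)
5*(E(-4, -2) - 6) = 5*((-2 - 4)/(-3 - 2) - 6) = 5*(-6/(-5) - 6) = 5*(-⅕*(-6) - 6) = 5*(6/5 - 6) = 5*(-24/5) = -24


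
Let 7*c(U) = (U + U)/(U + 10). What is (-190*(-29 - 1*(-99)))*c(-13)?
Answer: -49400/3 ≈ -16467.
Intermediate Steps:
c(U) = 2*U/(7*(10 + U)) (c(U) = ((U + U)/(U + 10))/7 = ((2*U)/(10 + U))/7 = (2*U/(10 + U))/7 = 2*U/(7*(10 + U)))
(-190*(-29 - 1*(-99)))*c(-13) = (-190*(-29 - 1*(-99)))*((2/7)*(-13)/(10 - 13)) = (-190*(-29 + 99))*((2/7)*(-13)/(-3)) = (-190*70)*((2/7)*(-13)*(-⅓)) = -13300*26/21 = -49400/3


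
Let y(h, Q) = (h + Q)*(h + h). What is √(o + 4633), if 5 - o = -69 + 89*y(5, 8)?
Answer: I*√6863 ≈ 82.843*I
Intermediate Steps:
y(h, Q) = 2*h*(Q + h) (y(h, Q) = (Q + h)*(2*h) = 2*h*(Q + h))
o = -11496 (o = 5 - (-69 + 89*(2*5*(8 + 5))) = 5 - (-69 + 89*(2*5*13)) = 5 - (-69 + 89*130) = 5 - (-69 + 11570) = 5 - 1*11501 = 5 - 11501 = -11496)
√(o + 4633) = √(-11496 + 4633) = √(-6863) = I*√6863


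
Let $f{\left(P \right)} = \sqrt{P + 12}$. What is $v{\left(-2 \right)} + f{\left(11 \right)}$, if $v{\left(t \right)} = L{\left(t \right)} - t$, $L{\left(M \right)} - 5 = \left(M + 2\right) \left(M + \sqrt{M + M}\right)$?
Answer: $7 + \sqrt{23} \approx 11.796$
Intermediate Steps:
$L{\left(M \right)} = 5 + \left(2 + M\right) \left(M + \sqrt{2} \sqrt{M}\right)$ ($L{\left(M \right)} = 5 + \left(M + 2\right) \left(M + \sqrt{M + M}\right) = 5 + \left(2 + M\right) \left(M + \sqrt{2 M}\right) = 5 + \left(2 + M\right) \left(M + \sqrt{2} \sqrt{M}\right)$)
$f{\left(P \right)} = \sqrt{12 + P}$
$v{\left(t \right)} = 5 + t + t^{2} + \sqrt{2} t^{\frac{3}{2}} + 2 \sqrt{2} \sqrt{t}$ ($v{\left(t \right)} = \left(5 + t^{2} + 2 t + \sqrt{2} t^{\frac{3}{2}} + 2 \sqrt{2} \sqrt{t}\right) - t = 5 + t + t^{2} + \sqrt{2} t^{\frac{3}{2}} + 2 \sqrt{2} \sqrt{t}$)
$v{\left(-2 \right)} + f{\left(11 \right)} = \left(5 - 2 + \left(-2\right)^{2} + \sqrt{2} \left(-2\right)^{\frac{3}{2}} + 2 \sqrt{2} \sqrt{-2}\right) + \sqrt{12 + 11} = \left(5 - 2 + 4 + \sqrt{2} \left(- 2 i \sqrt{2}\right) + 2 \sqrt{2} i \sqrt{2}\right) + \sqrt{23} = \left(5 - 2 + 4 - 4 i + 4 i\right) + \sqrt{23} = 7 + \sqrt{23}$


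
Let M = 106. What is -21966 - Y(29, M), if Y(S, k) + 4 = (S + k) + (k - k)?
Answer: -22097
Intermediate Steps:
Y(S, k) = -4 + S + k (Y(S, k) = -4 + ((S + k) + (k - k)) = -4 + ((S + k) + 0) = -4 + (S + k) = -4 + S + k)
-21966 - Y(29, M) = -21966 - (-4 + 29 + 106) = -21966 - 1*131 = -21966 - 131 = -22097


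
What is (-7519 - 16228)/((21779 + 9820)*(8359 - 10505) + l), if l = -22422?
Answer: 23747/67833876 ≈ 0.00035008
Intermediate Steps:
(-7519 - 16228)/((21779 + 9820)*(8359 - 10505) + l) = (-7519 - 16228)/((21779 + 9820)*(8359 - 10505) - 22422) = -23747/(31599*(-2146) - 22422) = -23747/(-67811454 - 22422) = -23747/(-67833876) = -23747*(-1/67833876) = 23747/67833876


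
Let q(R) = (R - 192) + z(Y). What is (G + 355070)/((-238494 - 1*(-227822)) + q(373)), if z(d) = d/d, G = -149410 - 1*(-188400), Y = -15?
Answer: -39406/1049 ≈ -37.565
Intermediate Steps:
G = 38990 (G = -149410 + 188400 = 38990)
z(d) = 1
q(R) = -191 + R (q(R) = (R - 192) + 1 = (-192 + R) + 1 = -191 + R)
(G + 355070)/((-238494 - 1*(-227822)) + q(373)) = (38990 + 355070)/((-238494 - 1*(-227822)) + (-191 + 373)) = 394060/((-238494 + 227822) + 182) = 394060/(-10672 + 182) = 394060/(-10490) = 394060*(-1/10490) = -39406/1049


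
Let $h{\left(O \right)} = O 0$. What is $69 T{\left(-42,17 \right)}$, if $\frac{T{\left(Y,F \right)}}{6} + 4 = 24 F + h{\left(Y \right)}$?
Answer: $167256$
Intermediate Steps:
$h{\left(O \right)} = 0$
$T{\left(Y,F \right)} = -24 + 144 F$ ($T{\left(Y,F \right)} = -24 + 6 \left(24 F + 0\right) = -24 + 6 \cdot 24 F = -24 + 144 F$)
$69 T{\left(-42,17 \right)} = 69 \left(-24 + 144 \cdot 17\right) = 69 \left(-24 + 2448\right) = 69 \cdot 2424 = 167256$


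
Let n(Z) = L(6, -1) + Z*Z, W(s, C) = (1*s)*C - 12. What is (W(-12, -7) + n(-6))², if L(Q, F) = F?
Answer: 11449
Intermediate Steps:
W(s, C) = -12 + C*s (W(s, C) = s*C - 12 = C*s - 12 = -12 + C*s)
n(Z) = -1 + Z² (n(Z) = -1 + Z*Z = -1 + Z²)
(W(-12, -7) + n(-6))² = ((-12 - 7*(-12)) + (-1 + (-6)²))² = ((-12 + 84) + (-1 + 36))² = (72 + 35)² = 107² = 11449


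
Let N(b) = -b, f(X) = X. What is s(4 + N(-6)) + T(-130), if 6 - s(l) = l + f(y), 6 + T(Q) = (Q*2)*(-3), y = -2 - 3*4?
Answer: 784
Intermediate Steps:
y = -14 (y = -2 - 12 = -14)
T(Q) = -6 - 6*Q (T(Q) = -6 + (Q*2)*(-3) = -6 + (2*Q)*(-3) = -6 - 6*Q)
s(l) = 20 - l (s(l) = 6 - (l - 14) = 6 - (-14 + l) = 6 + (14 - l) = 20 - l)
s(4 + N(-6)) + T(-130) = (20 - (4 - 1*(-6))) + (-6 - 6*(-130)) = (20 - (4 + 6)) + (-6 + 780) = (20 - 1*10) + 774 = (20 - 10) + 774 = 10 + 774 = 784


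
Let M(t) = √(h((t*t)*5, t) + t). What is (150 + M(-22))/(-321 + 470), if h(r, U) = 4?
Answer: 150/149 + 3*I*√2/149 ≈ 1.0067 + 0.028474*I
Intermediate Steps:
M(t) = √(4 + t)
(150 + M(-22))/(-321 + 470) = (150 + √(4 - 22))/(-321 + 470) = (150 + √(-18))/149 = (150 + 3*I*√2)*(1/149) = 150/149 + 3*I*√2/149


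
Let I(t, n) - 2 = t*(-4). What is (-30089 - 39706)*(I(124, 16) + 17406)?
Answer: -1180373040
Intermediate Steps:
I(t, n) = 2 - 4*t (I(t, n) = 2 + t*(-4) = 2 - 4*t)
(-30089 - 39706)*(I(124, 16) + 17406) = (-30089 - 39706)*((2 - 4*124) + 17406) = -69795*((2 - 496) + 17406) = -69795*(-494 + 17406) = -69795*16912 = -1180373040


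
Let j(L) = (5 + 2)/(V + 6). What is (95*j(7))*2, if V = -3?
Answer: 1330/3 ≈ 443.33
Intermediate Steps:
j(L) = 7/3 (j(L) = (5 + 2)/(-3 + 6) = 7/3)
(95*j(7))*2 = (95*(7/3))*2 = (665/3)*2 = 1330/3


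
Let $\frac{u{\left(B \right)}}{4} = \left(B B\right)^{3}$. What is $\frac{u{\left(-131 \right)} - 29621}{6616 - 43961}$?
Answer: $- \frac{2887950363929}{5335} \approx -5.4132 \cdot 10^{8}$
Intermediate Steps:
$u{\left(B \right)} = 4 B^{6}$ ($u{\left(B \right)} = 4 \left(B B\right)^{3} = 4 \left(B^{2}\right)^{3} = 4 B^{6}$)
$\frac{u{\left(-131 \right)} - 29621}{6616 - 43961} = \frac{4 \left(-131\right)^{6} - 29621}{6616 - 43961} = \frac{4 \cdot 5053913144281 - 29621}{-37345} = \left(20215652577124 - 29621\right) \left(- \frac{1}{37345}\right) = 20215652547503 \left(- \frac{1}{37345}\right) = - \frac{2887950363929}{5335}$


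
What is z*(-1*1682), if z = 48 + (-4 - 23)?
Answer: -35322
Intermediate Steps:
z = 21 (z = 48 - 27 = 21)
z*(-1*1682) = 21*(-1*1682) = 21*(-1682) = -35322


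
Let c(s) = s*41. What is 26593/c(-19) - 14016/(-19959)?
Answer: -173283741/5182687 ≈ -33.435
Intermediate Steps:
c(s) = 41*s
26593/c(-19) - 14016/(-19959) = 26593/((41*(-19))) - 14016/(-19959) = 26593/(-779) - 14016*(-1/19959) = 26593*(-1/779) + 4672/6653 = -26593/779 + 4672/6653 = -173283741/5182687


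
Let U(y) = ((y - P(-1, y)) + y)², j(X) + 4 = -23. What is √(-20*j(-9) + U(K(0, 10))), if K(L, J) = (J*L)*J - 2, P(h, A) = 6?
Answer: 8*√10 ≈ 25.298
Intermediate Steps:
j(X) = -27 (j(X) = -4 - 23 = -27)
K(L, J) = -2 + L*J² (K(L, J) = L*J² - 2 = -2 + L*J²)
U(y) = (-6 + 2*y)² (U(y) = ((y - 1*6) + y)² = ((y - 6) + y)² = ((-6 + y) + y)² = (-6 + 2*y)²)
√(-20*j(-9) + U(K(0, 10))) = √(-20*(-27) + 4*(-3 + (-2 + 0*10²))²) = √(540 + 4*(-3 + (-2 + 0*100))²) = √(540 + 4*(-3 + (-2 + 0))²) = √(540 + 4*(-3 - 2)²) = √(540 + 4*(-5)²) = √(540 + 4*25) = √(540 + 100) = √640 = 8*√10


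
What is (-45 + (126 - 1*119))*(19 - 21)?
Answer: 76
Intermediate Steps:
(-45 + (126 - 1*119))*(19 - 21) = (-45 + (126 - 119))*(-2) = (-45 + 7)*(-2) = -38*(-2) = 76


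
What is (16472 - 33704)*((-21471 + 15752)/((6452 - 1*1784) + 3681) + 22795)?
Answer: -1093139123584/2783 ≈ -3.9279e+8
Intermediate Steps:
(16472 - 33704)*((-21471 + 15752)/((6452 - 1*1784) + 3681) + 22795) = -17232*(-5719/((6452 - 1784) + 3681) + 22795) = -17232*(-5719/(4668 + 3681) + 22795) = -17232*(-5719/8349 + 22795) = -17232*190309736/8349 = -1093139123584/2783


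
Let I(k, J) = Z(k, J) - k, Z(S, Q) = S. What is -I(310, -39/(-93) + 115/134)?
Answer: 0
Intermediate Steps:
I(k, J) = 0 (I(k, J) = k - k = 0)
-I(310, -39/(-93) + 115/134) = -1*0 = 0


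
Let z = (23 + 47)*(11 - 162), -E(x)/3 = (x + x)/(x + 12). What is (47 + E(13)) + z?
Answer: -263153/25 ≈ -10526.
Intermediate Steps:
E(x) = -6*x/(12 + x) (E(x) = -3*(x + x)/(x + 12) = -3*2*x/(12 + x) = -6*x/(12 + x))
z = -10570 (z = 70*(-151) = -10570)
(47 + E(13)) + z = (47 - 6*13/(12 + 13)) - 10570 = (47 - 6*13/25) - 10570 = (47 - 6*13*1/25) - 10570 = (47 - 78/25) - 10570 = 1097/25 - 10570 = -263153/25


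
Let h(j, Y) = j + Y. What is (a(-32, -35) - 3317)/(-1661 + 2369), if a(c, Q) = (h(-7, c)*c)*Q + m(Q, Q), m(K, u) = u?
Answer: -11758/177 ≈ -66.429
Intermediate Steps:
h(j, Y) = Y + j
a(c, Q) = Q + Q*c*(-7 + c) (a(c, Q) = ((c - 7)*c)*Q + Q = ((-7 + c)*c)*Q + Q = (c*(-7 + c))*Q + Q = Q*c*(-7 + c) + Q = Q + Q*c*(-7 + c))
(a(-32, -35) - 3317)/(-1661 + 2369) = (-35*(1 - 32*(-7 - 32)) - 3317)/(-1661 + 2369) = (-35*(1 - 32*(-39)) - 3317)/708 = (-35*(1 + 1248) - 3317)*(1/708) = (-35*1249 - 3317)*(1/708) = (-43715 - 3317)*(1/708) = -47032*1/708 = -11758/177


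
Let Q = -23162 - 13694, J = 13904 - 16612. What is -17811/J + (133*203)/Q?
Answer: 145832231/24951512 ≈ 5.8446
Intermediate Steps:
J = -2708
Q = -36856
-17811/J + (133*203)/Q = -17811/(-2708) + (133*203)/(-36856) = -17811*(-1/2708) + 26999*(-1/36856) = 17811/2708 - 26999/36856 = 145832231/24951512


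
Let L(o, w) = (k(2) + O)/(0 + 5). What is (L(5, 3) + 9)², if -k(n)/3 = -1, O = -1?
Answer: 2209/25 ≈ 88.360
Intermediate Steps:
k(n) = 3 (k(n) = -3*(-1) = 3)
L(o, w) = ⅖ (L(o, w) = (3 - 1)/(0 + 5) = 2/5 = 2*(⅕) = ⅖)
(L(5, 3) + 9)² = (⅖ + 9)² = (47/5)² = 2209/25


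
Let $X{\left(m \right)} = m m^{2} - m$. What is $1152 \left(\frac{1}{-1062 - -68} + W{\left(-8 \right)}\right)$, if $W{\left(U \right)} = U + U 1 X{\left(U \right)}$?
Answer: $\frac{2303916480}{497} \approx 4.6356 \cdot 10^{6}$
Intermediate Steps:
$X{\left(m \right)} = m^{3} - m$
$W{\left(U \right)} = U + U \left(U^{3} - U\right)$ ($W{\left(U \right)} = U + U 1 \left(U^{3} - U\right) = U + U \left(U^{3} - U\right)$)
$1152 \left(\frac{1}{-1062 - -68} + W{\left(-8 \right)}\right) = 1152 \left(\frac{1}{-1062 - -68} - 8 \left(1 + \left(-8\right)^{3} - -8\right)\right) = 1152 \left(\frac{1}{-1062 + \left(-533 + 601\right)} - 8 \left(1 - 512 + 8\right)\right) = 1152 \left(\frac{1}{-1062 + 68} - -4024\right) = 1152 \left(\frac{1}{-994} + 4024\right) = 1152 \left(- \frac{1}{994} + 4024\right) = 1152 \cdot \frac{3999855}{994} = \frac{2303916480}{497}$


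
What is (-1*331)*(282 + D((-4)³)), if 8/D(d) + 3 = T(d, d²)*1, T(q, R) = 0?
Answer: -277378/3 ≈ -92459.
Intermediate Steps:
D(d) = -8/3 (D(d) = 8/(-3 + 0*1) = 8/(-3 + 0) = 8/(-3) = 8*(-⅓) = -8/3)
(-1*331)*(282 + D((-4)³)) = (-1*331)*(282 - 8/3) = -331*838/3 = -277378/3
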